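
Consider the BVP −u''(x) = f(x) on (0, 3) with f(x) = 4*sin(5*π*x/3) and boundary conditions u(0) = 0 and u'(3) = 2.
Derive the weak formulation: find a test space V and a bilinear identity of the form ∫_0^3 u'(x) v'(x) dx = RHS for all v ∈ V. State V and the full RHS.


V = {v ∈ H^1(0, 3) : v(0) = 0} (test functions vanish at x = 0 where u is specified); weak form: ∫_0^3 u'v' dx = ∫_0^3 (4*sin(5*π*x/3)) v dx + 2·v(3) for all v ∈ V.

Multiply both sides by a test function v and integrate from 0 to 3:
  ∫_0^3 −u''(x) v(x) dx = ∫_0^3 f(x) v(x) dx.
Integrate the LHS by parts once:
  ∫_0^3 −u'' v dx = −[u'(x) v(x)]_0^3 + ∫_0^3 u'(x) v'(x) dx.
Thus ∫_0^3 u'(x) v'(x) dx = ∫_0^3 f(x) v(x) dx + [u'(x) v(x)]_0^3.
Choose V so that boundary terms are either known or forced to vanish.
Mixed BC: u(0) = 0 (Dirichlet) and u'(3) = 2 (Neumann). Define V = {v ∈ H^1(0, 3) : v(0) = 0}. Then [u' v]_0^3 = u'(3)·v(3) − u'(0)·0 = 2·v(3).
Weak formulation: find u (satisfying any essential BC) such that ∫_0^3 u'(x) v'(x) dx = ∫_0^3 f v dx + 2·v(3) for all v ∈ V (Dirichlet at 0 absorbed into V; Neumann datum at x = 3 contributes the boundary term).
Substituting f(x) = 4*sin(5*π*x/3), the right-hand side is ∫_0^3 (4*sin(5*π*x/3)) v dx + 2·v(3).


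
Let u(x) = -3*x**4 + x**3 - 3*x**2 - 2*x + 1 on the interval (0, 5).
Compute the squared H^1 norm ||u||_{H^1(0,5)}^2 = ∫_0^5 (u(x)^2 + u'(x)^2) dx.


||u||_{H^1}^2 = 286249475/84

The H^1 norm (squared) on an interval (0, L) is
  ||u||_{H^1}^2 = ∫_0^L u(x)^2 dx + ∫_0^L u'(x)^2 dx.
Compute u'(x) = -12*x**3 + 3*x**2 - 6*x - 2.
Then u(x)^2 = 9*x**8 - 6*x**7 + 19*x**6 + 6*x**5 - x**4 + 14*x**3 - 2*x**2 - 4*x + 1 and u'(x)^2 = 144*x**6 - 72*x**5 + 153*x**4 + 12*x**3 + 24*x**2 + 24*x + 4.
Integrate each monomial from 0 to 5 using ∫_0^5 c·x^n dx = c·5^(n+1)/(n+1):
  ∫_0^5 u(x)^2 dx = ∫_0^5 (9*x^8 - 6*x^7 + 19*x^6 + 6*x^5 - x^4 + 14*x^3 - 2*x^2 - 4*x + 1) dx. Term by term:
    ∫_0^5 9*x^8 dx = 1953125;  ∫_0^5 -6*x^7 dx = -1171875/4;  ∫_0^5 19*x^6 dx = 1484375/7;
    ∫_0^5 6*x^5 dx = 15625;  ∫_0^5 -x^4 dx = -625;  ∫_0^5 14*x^3 dx = 4375/2;
    ∫_0^5 -2*x^2 dx = -250/3;  ∫_0^5 -4*x dx = -50;  ∫_0^5 1 dx = 5.
  Sum: 1953125 − 1171875/4 + 1484375/7 + 15625 − 625 + 4375/2 − 250/3 − 50 + 5 = 158698595/84.
  ∫_0^5 u'(x)^2 dx = ∫_0^5 (144*x^6 - 72*x^5 + 153*x^4 + 12*x^3 + 24*x^2 + 24*x + 4) dx. Term by term:
    ∫_0^5 144*x^6 dx = 11250000/7;  ∫_0^5 -72*x^5 dx = -187500;  ∫_0^5 153*x^4 dx = 95625;
    ∫_0^5 12*x^3 dx = 1875;  ∫_0^5 24*x^2 dx = 1000;  ∫_0^5 24*x dx = 300;
    ∫_0^5 4 dx = 20.
  Sum: 11250000/7 − 187500 + 95625 + 1875 + 1000 + 300 + 20 = 10629240/7.
Adding: ||u||_{H^1}^2 = 158698595/84 + 10629240/7 = 286249475/84.


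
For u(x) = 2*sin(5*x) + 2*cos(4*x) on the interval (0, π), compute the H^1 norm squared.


||u||_{H^1(0,π)}^2 = 1360/9 + 86*π

u'(x) = -8*sin(4*x) + 10*cos(5*x).
Expand u² and (u')² and integrate term by term on (0, π), using: for integers n ≥ 1, ∫_0^π sin²(nx) dx = ∫_0^π cos²(nx) dx = π/2; for n ≠ n', ∫_0^π sin(nx)sin(n'x) dx = ∫_0^π cos(nx)cos(n'x) dx = 0; and by product-to-sum, ∫_0^π sin(nx)cos(n'x) dx = ½∫_0^π [sin((n+n')x) + sin((n−n')x)] dx, which is 0 when n+n' is even and 2n/(n²−n'²) when n+n' is odd (it need not vanish on (0, π)).
  u² squared terms: (2)²·∫cos(4x)² dx = 4·π/2 = 2*π;  (2)²·∫sin(5x)² dx = 4·π/2 = 2*π.
  u² cross terms: 2·(2)·(2)·∫cos(4x)·sin(5x) dx = 8·(10/9) = 80/9.
  So ∫_0^π u² dx = 2*π + 2*π + 80/9 = 80/9 + 4*π.
  (u')² squared terms: (-8)²·∫sin(4x)² dx = 64·π/2 = 32*π;  (10)²·∫cos(5x)² dx = 100·π/2 = 50*π.
  (u')² cross terms: 2·(-8)·(10)·∫sin(4x)·cos(5x) dx = -160·(-8/9) = 1280/9.
  So ∫_0^π (u')² dx = 32*π + 50*π + 1280/9 = 1280/9 + 82*π.
||u||_{H^1}^2 = (80/9 + 4*π) + (1280/9 + 82*π) = 1360/9 + 86*π.


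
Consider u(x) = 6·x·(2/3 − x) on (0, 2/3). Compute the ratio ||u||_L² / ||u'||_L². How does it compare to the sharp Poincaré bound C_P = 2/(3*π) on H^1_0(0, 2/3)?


||u||_L² / ||u'||_L² = sqrt(10)/15 < C_P = 2/(3*π).

u(x) = 6·x·(2/3 − x), so u'(x) = 4 - 12*x.
u(x) = 6·x·(2/3 − x) vanishes at x = 0 and x = 2/3, so u ∈ H^1_0(0, 2/3). Differentiate via the product rule and integrate the resulting polynomials term by term.
  ∫_0^2/3 u² dx = ∫_0^2/3 (36*x^4 - 48*x^3 + 16*x^2) dx. Term by term:
    ∫_0^2/3 36*x^4 dx = 128/135;  ∫_0^2/3 -48*x^3 dx = -64/27;  ∫_0^2/3 16*x^2 dx = 128/81.
  Sum: 128/135 − 64/27 + 128/81 = 64/405.
  ∫_0^2/3 (u')² dx = ∫_0^2/3 (144*x^2 - 96*x + 16) dx. Term by term:
    ∫_0^2/3 144*x^2 dx = 128/9;  ∫_0^2/3 -96*x dx = -64/3;  ∫_0^2/3 16 dx = 32/3.
  Sum: 128/9 − 64/3 + 32/3 = 32/9.
∫_0^2/3 u² dx = 64/405, so ||u||_L² = 8*sqrt(5)/45.
∫_0^2/3 (u')² dx = 32/9, so ||u'||_L² = 4*sqrt(2)/3.
Ratio ||u||_L² / ||u'||_L² = sqrt(10)/15.
Sharp Poincaré constant on H^1_0(0, 2/3) is C_P = L/π = 2/(3*π), achieved by sin(3*π/2·x).
A polynomial bump cannot attain the sharp Poincaré constant (only the first sine eigenfunction does), so the ratio is strictly less than C_P, consistent with ||u||_L² ≤ C_P ||u'||_L².


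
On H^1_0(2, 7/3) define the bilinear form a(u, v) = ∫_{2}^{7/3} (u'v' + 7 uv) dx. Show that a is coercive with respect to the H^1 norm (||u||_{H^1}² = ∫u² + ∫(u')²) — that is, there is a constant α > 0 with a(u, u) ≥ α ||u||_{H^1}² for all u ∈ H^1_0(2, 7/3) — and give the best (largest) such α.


α = 1

Coercivity of a(·,·) on H^1_0(2, 7/3) means a(u, u) ≥ α ||u||_{H^1}² for every u ∈ H^1_0.
The interval has length L = 1/3, and Poincaré/coercivity depend only on L. Here a(u, u) = ∫(u')² + (7)·∫u².
Here c = 7 ≥ 1, so a(u,u) = ∫(u')² + c∫u² ≥ ∫(u')² + ∫u² = ||u||_{H^1}², i.e. α = 1 works. No larger α is possible: a(u,u) ≥ α||u||_{H^1}² means (1−α)∫(u')² ≥ (α−c)∫u², and for the modes u_n = sin(nπ(x−x₀)/L) (x₀ the left endpoint) one has ∫u_n²/∫(u_n')² = (L/(nπ))² → 0, so a(u_n,u_n)/||u_n||_{H^1}² → 1. Hence the optimal constant is α = 1.
Therefore α = 1.


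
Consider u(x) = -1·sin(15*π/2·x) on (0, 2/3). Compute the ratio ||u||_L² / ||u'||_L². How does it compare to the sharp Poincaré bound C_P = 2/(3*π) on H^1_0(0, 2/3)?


||u||_L² / ||u'||_L² = 2/(15*π) < C_P = 2/(3*π).

u(x) = -1·sin(15*π/2·x), so u'(x) = -15*π*cos(15*π*x/2)/2.
Writing u(x) = A·sin(kπx/L) with A = -1 and k = 5, use ∫_0^L sin²(kπx/L) dx = L/2 and ∫_0^L cos²(kπx/L) dx = L/2.
u² = 1·sin²(15*π/2·x) and (u')² = 225*π^2/4·cos²(15*π/2·x), and each of sin², cos² integrates to L/2 = 1/3 over (0, 2/3).
∫_0^2/3 u² dx = 1/3, so ||u||_L² = sqrt(3)/3.
∫_0^2/3 (u')² dx = 75*π^2/4, so ||u'||_L² = 5*sqrt(3)*π/2.
Ratio ||u||_L² / ||u'||_L² = 2/(15*π).
Sharp Poincaré constant on H^1_0(0, 2/3) is C_P = L/π = 2/(3*π), achieved by sin(3*π/2·x).
This is the k = 5 harmonic; the ratio L/(kπ) is strictly less than C_P = L/π, consistent with the sharp inequality ||u||_L² ≤ C_P ||u'||_L².


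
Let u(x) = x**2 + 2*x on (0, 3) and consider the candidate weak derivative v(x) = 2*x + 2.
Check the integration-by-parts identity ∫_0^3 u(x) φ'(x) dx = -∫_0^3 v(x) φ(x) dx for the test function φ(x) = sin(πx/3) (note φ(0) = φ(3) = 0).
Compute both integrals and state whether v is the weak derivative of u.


LHS = -30/π, RHS = -30/π. Yes, v = u' weakly.

u(x) = x**2 + 2*x, classical derivative u'(x) = 2*x + 2.
φ(x) = sin(πx/3), so φ'(x) = π*cos(π*x/3)/3.
Note φ(0) = φ(3) = 0, so the boundary term u·φ vanishes.
LHS = ∫_0^3 u(x) φ'(x) dx = ∫_0^3 (π*x^2*cos(π*x/3)/3 + 2*π*x*cos(π*x/3)/3) dx. Term by term:
  ∫_0^3 π*x^2*cos(π*x/3)/3 dx = -18/π;  ∫_0^3 2*π*x*cos(π*x/3)/3 dx = -12/π.
Sum: -18/π − 12/π = -30/π.
So LHS = -30/π.
∫_0^3 v(x) φ(x) dx = ∫_0^3 (2*x*sin(π*x/3) + 2*sin(π*x/3)) dx. Term by term:
  ∫_0^3 2*sin(π*x/3) dx = 12/π;  ∫_0^3 2*x*sin(π*x/3) dx = 18/π.
Sum: 12/π + 18/π = 30/π.
So RHS = -∫_0^3 v(x) φ(x) dx = -30/π.
LHS = RHS, so the identity holds for this test φ.
Moreover u is smooth here and v(x) = u'(x) = 2*x + 2 pointwise, so the identity holds for every test function. Hence v is the weak derivative of u.


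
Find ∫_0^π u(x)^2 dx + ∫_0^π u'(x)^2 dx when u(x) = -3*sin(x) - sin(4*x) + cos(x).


||u||_{H^1(0,π)}^2 = -32/15 + 37*π/2

u'(x) = -sin(x) - 3*cos(x) - 4*cos(4*x).
Expand u² and (u')² and integrate term by term on (0, π), using: for integers n ≥ 1, ∫_0^π sin²(nx) dx = ∫_0^π cos²(nx) dx = π/2; for n ≠ n', ∫_0^π sin(nx)sin(n'x) dx = ∫_0^π cos(nx)cos(n'x) dx = 0; and by product-to-sum, ∫_0^π sin(nx)cos(n'x) dx = ½∫_0^π [sin((n+n')x) + sin((n−n')x)] dx, which is 0 when n+n' is even and 2n/(n²−n'²) when n+n' is odd (it need not vanish on (0, π)).
  u² squared terms: (-1)²·∫sin(4x)² dx = 1·π/2 = π/2;  (-3)²·∫sin(x)² dx = 9·π/2 = 9*π/2;  (1)²·∫cos(x)² dx = 1·π/2 = π/2.
  u² cross terms: 2·(-1)·(-3)·∫sin(4x)·sin(x) dx = 6·(0) = 0;  2·(-1)·(1)·∫sin(4x)·cos(x) dx = -2·(8/15) = -16/15;  2·(-3)·(1)·∫sin(x)·cos(x) dx = -6·(0) = 0.
  So ∫_0^π u² dx = π/2 + 9*π/2 + π/2 + 0 − 16/15 + 0 = -16/15 + 11*π/2.
  (u')² squared terms: (-1)²·∫sin(x)² dx = 1·π/2 = π/2;  (-4)²·∫cos(4x)² dx = 16·π/2 = 8*π;  (-3)²·∫cos(x)² dx = 9·π/2 = 9*π/2.
  (u')² cross terms: 2·(-1)·(-4)·∫sin(x)·cos(4x) dx = 8·(-2/15) = -16/15;  2·(-1)·(-3)·∫sin(x)·cos(x) dx = 6·(0) = 0;  2·(-4)·(-3)·∫cos(4x)·cos(x) dx = 24·(0) = 0.
  So ∫_0^π (u')² dx = π/2 + 8*π + 9*π/2 − 16/15 + 0 + 0 = -16/15 + 13*π.
||u||_{H^1}^2 = (-16/15 + 11*π/2) + (-16/15 + 13*π) = -32/15 + 37*π/2.


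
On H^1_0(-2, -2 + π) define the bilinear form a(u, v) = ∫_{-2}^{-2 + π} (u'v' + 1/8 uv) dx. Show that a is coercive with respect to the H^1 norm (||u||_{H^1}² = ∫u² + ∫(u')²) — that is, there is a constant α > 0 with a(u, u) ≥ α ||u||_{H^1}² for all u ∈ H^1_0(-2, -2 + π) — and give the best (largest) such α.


α = 9/16

Coercivity of a(·,·) on H^1_0(-2, -2 + π) means a(u, u) ≥ α ||u||_{H^1}² for every u ∈ H^1_0.
The interval has length L = π, and Poincaré/coercivity depend only on L. Here a(u, u) = ∫(u')² + (1/8)·∫u².
Here 0 < c = 1/8 < 1. The condition a(u,u) ≥ α||u||_{H^1}² reads (1−α)∫(u')² ≥ (α−c)∫u². Any admissible α is ≤ 1 (rapidly oscillating u have ∫u²/∫(u')² → 0), and α = 1 would force 0 ≥ (1−c)∫u², impossible since c < 1; so 1−α > 0. By the sharp Poincaré inequality on H^1_0 of an interval of length L, ∫(u')² ≥ (π/L)²∫u² with equality for the first sine mode sin(π(x−x₀)/L) (x₀ the left endpoint), so the inequality holds for all u iff (1−α)(π/L)² ≥ α − c, i.e. α ≤ ((π/L)² + c)/((π/L)² + 1) = (1 + c(L/π)²)/(1 + (L/π)²). With (π/L)² = 1 and c = 1/8, the largest admissible constant is α = ((π/L)² + c)/((π/L)² + 1).
Simplifying, α = 9/16.


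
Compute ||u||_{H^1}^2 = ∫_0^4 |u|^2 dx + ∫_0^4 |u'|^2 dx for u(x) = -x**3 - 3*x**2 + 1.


||u||_{H^1}^2 = 453004/35

The H^1 norm (squared) on an interval (0, L) is
  ||u||_{H^1}^2 = ∫_0^L u(x)^2 dx + ∫_0^L u'(x)^2 dx.
Compute u'(x) = -3*x**2 - 6*x.
Then u(x)^2 = x**6 + 6*x**5 + 9*x**4 - 2*x**3 - 6*x**2 + 1 and u'(x)^2 = 9*x**4 + 36*x**3 + 36*x**2.
Integrate each monomial from 0 to 4 using ∫_0^4 c·x^n dx = c·4^(n+1)/(n+1):
  ∫_0^4 u(x)^2 dx = ∫_0^4 (x^6 + 6*x^5 + 9*x^4 - 2*x^3 - 6*x^2 + 1) dx. Term by term:
    ∫_0^4 x^6 dx = 16384/7;  ∫_0^4 6*x^5 dx = 4096;  ∫_0^4 9*x^4 dx = 9216/5;
    ∫_0^4 -2*x^3 dx = -128;  ∫_0^4 -6*x^2 dx = -128;  ∫_0^4 1 dx = 4.
  Sum: 16384/7 + 4096 + 9216/5 − 128 − 128 + 4 = 280972/35.
  ∫_0^4 u'(x)^2 dx = ∫_0^4 (9*x^4 + 36*x^3 + 36*x^2) dx. Term by term:
    ∫_0^4 9*x^4 dx = 9216/5;  ∫_0^4 36*x^3 dx = 2304;  ∫_0^4 36*x^2 dx = 768.
  Sum: 9216/5 + 2304 + 768 = 24576/5.
Adding: ||u||_{H^1}^2 = 280972/35 + 24576/5 = 453004/35.


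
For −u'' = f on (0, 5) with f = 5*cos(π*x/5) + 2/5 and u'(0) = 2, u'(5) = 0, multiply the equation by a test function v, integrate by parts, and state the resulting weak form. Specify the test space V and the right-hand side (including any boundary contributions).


V = H^1(0, 5) (v unrestricted at boundary; u is determined up to an additive constant); weak form: ∫_0^5 u'v' dx = ∫_0^5 (5*cos(π*x/5) + 2/5) v dx − 2·v(0) for all v ∈ V.

Multiply both sides by a test function v and integrate from 0 to 5:
  ∫_0^5 −u''(x) v(x) dx = ∫_0^5 f(x) v(x) dx.
Integrate the LHS by parts once:
  ∫_0^5 −u'' v dx = −[u'(x) v(x)]_0^5 + ∫_0^5 u'(x) v'(x) dx.
Thus ∫_0^5 u'(x) v'(x) dx = ∫_0^5 f(x) v(x) dx + [u'(x) v(x)]_0^5.
Choose V so that boundary terms are either known or forced to vanish.
u has inhomogeneous Neumann u'(0) = 2, u'(5) = 0. [u' v]_0^5 = (0)·v(5) − (2)·v(0) = − 2·v(0). Take V = H^1(0, 5); boundary term becomes part of RHS.
Weak formulation: find u (satisfying any essential BC) such that ∫_0^5 u'(x) v'(x) dx = ∫_0^5 f v dx − 2·v(0) for all v ∈ V (Neumann data are natural BCs: they enter the RHS as boundary terms).
Substituting f(x) = 5*cos(π*x/5) + 2/5, the right-hand side is ∫_0^5 (5*cos(π*x/5) + 2/5) v dx − 2·v(0).
Compatibility check (pure Neumann): taking v ≡ 1 ∈ V gives 0 = ∫_0^5 f dx + (0) − (2), i.e. ∫_0^5 f dx must equal u'(0) − u'(5) = 2. Indeed ∫_0^5 (5*cos(π*x/5) + 2/5) dx = 2, so the data are compatible. The solution is then unique only up to an additive constant (fix it e.g. by requiring ∫_0^5 u dx = 0).


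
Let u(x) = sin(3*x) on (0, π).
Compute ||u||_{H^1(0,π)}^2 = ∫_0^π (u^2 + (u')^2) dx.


||u||_{H^1(0,π)}^2 = 5*π

u'(x) = 3*cos(3*x).
Expand u² and (u')² and integrate term by term on (0, π), using: for integers n ≥ 1, ∫_0^π sin²(nx) dx = ∫_0^π cos²(nx) dx = π/2; for n ≠ n', ∫_0^π sin(nx)sin(n'x) dx = ∫_0^π cos(nx)cos(n'x) dx = 0; and by product-to-sum, ∫_0^π sin(nx)cos(n'x) dx = ½∫_0^π [sin((n+n')x) + sin((n−n')x)] dx, which is 0 when n+n' is even and 2n/(n²−n'²) when n+n' is odd (it need not vanish on (0, π)).
  u² squared terms: (1)²·∫sin(3x)² dx = 1·π/2 = π/2.
  So ∫_0^π u² dx = π/2.
  (u')² squared terms: (3)²·∫cos(3x)² dx = 9·π/2 = 9*π/2.
  So ∫_0^π (u')² dx = 9*π/2.
||u||_{H^1}^2 = (π/2) + (9*π/2) = 5*π.


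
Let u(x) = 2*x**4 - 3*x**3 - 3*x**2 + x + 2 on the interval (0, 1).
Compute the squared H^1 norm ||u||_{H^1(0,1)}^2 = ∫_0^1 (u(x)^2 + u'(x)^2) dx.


||u||_{H^1}^2 = 5153/315

The H^1 norm (squared) on an interval (0, L) is
  ||u||_{H^1}^2 = ∫_0^L u(x)^2 dx + ∫_0^L u'(x)^2 dx.
Compute u'(x) = 8*x**3 - 9*x**2 - 6*x + 1.
Then u(x)^2 = 4*x**8 - 12*x**7 - 3*x**6 + 22*x**5 + 11*x**4 - 18*x**3 - 11*x**2 + 4*x + 4 and u'(x)^2 = 64*x**6 - 144*x**5 - 15*x**4 + 124*x**3 + 18*x**2 - 12*x + 1.
Integrate each monomial from 0 to 1 using ∫_0^1 c·x^n dx = c·1^(n+1)/(n+1):
  ∫_0^1 u(x)^2 dx = ∫_0^1 (4*x^8 - 12*x^7 - 3*x^6 + 22*x^5 + 11*x^4 - 18*x^3 - 11*x^2 + 4*x + 4) dx. Term by term:
    ∫_0^1 4*x^8 dx = 4/9;  ∫_0^1 -12*x^7 dx = -3/2;  ∫_0^1 -3*x^6 dx = -3/7;
    ∫_0^1 22*x^5 dx = 11/3;  ∫_0^1 11*x^4 dx = 11/5;  ∫_0^1 -18*x^3 dx = -9/2;
    ∫_0^1 -11*x^2 dx = -11/3;  ∫_0^1 4*x dx = 2;  ∫_0^1 4 dx = 4.
  Sum: 4/9 − 3/2 − 3/7 + 11/3 + 11/5 − 9/2 − 11/3 + 2 + 4 = 698/315.
  ∫_0^1 u'(x)^2 dx = ∫_0^1 (64*x^6 - 144*x^5 - 15*x^4 + 124*x^3 + 18*x^2 - 12*x + 1) dx. Term by term:
    ∫_0^1 64*x^6 dx = 64/7;  ∫_0^1 -144*x^5 dx = -24;  ∫_0^1 -15*x^4 dx = -3;
    ∫_0^1 124*x^3 dx = 31;  ∫_0^1 18*x^2 dx = 6;  ∫_0^1 -12*x dx = -6;
    ∫_0^1 1 dx = 1.
  Sum: 64/7 − 24 − 3 + 31 + 6 − 6 + 1 = 99/7.
Adding: ||u||_{H^1}^2 = 698/315 + 99/7 = 5153/315.


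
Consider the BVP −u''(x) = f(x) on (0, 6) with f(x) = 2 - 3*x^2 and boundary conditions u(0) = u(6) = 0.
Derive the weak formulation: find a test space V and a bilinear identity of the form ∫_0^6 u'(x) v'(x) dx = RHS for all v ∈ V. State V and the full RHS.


V = H^1_0(0, 6) (so v(0) = v(6) = 0); weak form: ∫_0^6 u'v' dx = ∫_0^6 (2 - 3*x^2) v dx for all v ∈ V.

Multiply both sides by a test function v and integrate from 0 to 6:
  ∫_0^6 −u''(x) v(x) dx = ∫_0^6 f(x) v(x) dx.
Integrate the LHS by parts once:
  ∫_0^6 −u'' v dx = −[u'(x) v(x)]_0^6 + ∫_0^6 u'(x) v'(x) dx.
Thus ∫_0^6 u'(x) v'(x) dx = ∫_0^6 f(x) v(x) dx + [u'(x) v(x)]_0^6.
Choose V so that boundary terms are either known or forced to vanish.
u is Dirichlet: u(0) = u(6) = 0. Let V = H^1_0(0, 6); then v(0) = v(6) = 0, and [u' v]_0^6 = 0.
Weak formulation: find u (satisfying any essential BC) such that ∫_0^6 u'(x) v'(x) dx = ∫_0^6 f v dx for all v ∈ V.
Substituting f(x) = 2 - 3*x^2, the right-hand side is ∫_0^6 (2 - 3*x^2) v dx.


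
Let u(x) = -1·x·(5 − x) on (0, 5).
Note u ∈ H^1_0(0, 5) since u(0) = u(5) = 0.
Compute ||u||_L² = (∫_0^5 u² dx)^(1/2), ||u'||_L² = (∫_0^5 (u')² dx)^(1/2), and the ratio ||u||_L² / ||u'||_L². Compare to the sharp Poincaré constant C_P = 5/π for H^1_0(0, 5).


||u||_L² / ||u'||_L² = sqrt(10)/2 < C_P = 5/π.

u(x) = -1·x·(5 − x), so u'(x) = 2*x - 5.
u(x) = -1·x·(5 − x) vanishes at x = 0 and x = 5, so u ∈ H^1_0(0, 5). Differentiate via the product rule and integrate the resulting polynomials term by term.
  ∫_0^5 u² dx = ∫_0^5 (x^4 - 10*x^3 + 25*x^2) dx. Term by term:
    ∫_0^5 x^4 dx = 625;  ∫_0^5 -10*x^3 dx = -3125/2;  ∫_0^5 25*x^2 dx = 3125/3.
  Sum: 625 − 3125/2 + 3125/3 = 625/6.
  ∫_0^5 (u')² dx = ∫_0^5 (4*x^2 - 20*x + 25) dx. Term by term:
    ∫_0^5 4*x^2 dx = 500/3;  ∫_0^5 -20*x dx = -250;  ∫_0^5 25 dx = 125.
  Sum: 500/3 − 250 + 125 = 125/3.
∫_0^5 u² dx = 625/6, so ||u||_L² = 25*sqrt(6)/6.
∫_0^5 (u')² dx = 125/3, so ||u'||_L² = 5*sqrt(15)/3.
Ratio ||u||_L² / ||u'||_L² = sqrt(10)/2.
Sharp Poincaré constant on H^1_0(0, 5) is C_P = L/π = 5/π, achieved by sin(π/5·x).
A polynomial bump cannot attain the sharp Poincaré constant (only the first sine eigenfunction does), so the ratio is strictly less than C_P, consistent with ||u||_L² ≤ C_P ||u'||_L².


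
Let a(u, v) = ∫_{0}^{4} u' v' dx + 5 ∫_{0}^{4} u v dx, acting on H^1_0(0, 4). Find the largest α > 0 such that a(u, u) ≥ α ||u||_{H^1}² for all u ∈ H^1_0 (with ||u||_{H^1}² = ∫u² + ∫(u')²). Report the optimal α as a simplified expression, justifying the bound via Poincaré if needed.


α = 1

Coercivity of a(·,·) on H^1_0(0, 4) means a(u, u) ≥ α ||u||_{H^1}² for every u ∈ H^1_0.
The interval has length L = 4, and Poincaré/coercivity depend only on L. Here a(u, u) = ∫(u')² + (5)·∫u².
Here c = 5 ≥ 1, so a(u,u) = ∫(u')² + c∫u² ≥ ∫(u')² + ∫u² = ||u||_{H^1}², i.e. α = 1 works. No larger α is possible: a(u,u) ≥ α||u||_{H^1}² means (1−α)∫(u')² ≥ (α−c)∫u², and for the modes u_n = sin(nπ(x−x₀)/L) (x₀ the left endpoint) one has ∫u_n²/∫(u_n')² = (L/(nπ))² → 0, so a(u_n,u_n)/||u_n||_{H^1}² → 1. Hence the optimal constant is α = 1.
Therefore α = 1.


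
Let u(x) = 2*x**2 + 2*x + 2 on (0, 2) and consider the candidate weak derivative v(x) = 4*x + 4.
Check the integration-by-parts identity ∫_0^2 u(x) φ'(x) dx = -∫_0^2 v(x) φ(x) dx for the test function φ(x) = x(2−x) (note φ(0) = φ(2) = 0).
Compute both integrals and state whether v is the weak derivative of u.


LHS = -8, RHS = -32/3. No, v is not the weak derivative of u.

u(x) = 2*x**2 + 2*x + 2, classical derivative u'(x) = 4*x + 2.
φ(x) = x(2−x), so φ'(x) = 2 - 2*x.
Note φ(0) = φ(2) = 0, so the boundary term u·φ vanishes.
LHS = ∫_0^2 u(x) φ'(x) dx = ∫_0^2 (4 - 4*x^3) dx. Term by term:
  ∫_0^2 -4*x^3 dx = -16;  ∫_0^2 4 dx = 8.
Sum: -16 + 8 = -8.
So LHS = -8.
∫_0^2 v(x) φ(x) dx = ∫_0^2 (-4*x^3 + 4*x^2 + 8*x) dx. Term by term:
  ∫_0^2 -4*x^3 dx = -16;  ∫_0^2 4*x^2 dx = 32/3;  ∫_0^2 8*x dx = 16.
Sum: -16 + 32/3 + 16 = 32/3.
So RHS = -∫_0^2 v(x) φ(x) dx = -32/3.
LHS − RHS = 8/3 ≠ 0, so the identity fails.
(For a valid weak derivative the identity must hold for EVERY test function, in particular this one. The failure shows v is NOT the weak derivative of u.)
Correct weak derivative would be u'(x) = 4*x + 2.


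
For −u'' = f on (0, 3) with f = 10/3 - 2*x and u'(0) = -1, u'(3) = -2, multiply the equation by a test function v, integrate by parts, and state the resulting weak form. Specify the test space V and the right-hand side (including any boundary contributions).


V = H^1(0, 3) (v unrestricted at boundary; u is determined up to an additive constant); weak form: ∫_0^3 u'v' dx = ∫_0^3 (10/3 - 2*x) v dx − 2·v(3) + v(0) for all v ∈ V.

Multiply both sides by a test function v and integrate from 0 to 3:
  ∫_0^3 −u''(x) v(x) dx = ∫_0^3 f(x) v(x) dx.
Integrate the LHS by parts once:
  ∫_0^3 −u'' v dx = −[u'(x) v(x)]_0^3 + ∫_0^3 u'(x) v'(x) dx.
Thus ∫_0^3 u'(x) v'(x) dx = ∫_0^3 f(x) v(x) dx + [u'(x) v(x)]_0^3.
Choose V so that boundary terms are either known or forced to vanish.
u has inhomogeneous Neumann u'(0) = -1, u'(3) = -2. [u' v]_0^3 = (-2)·v(3) − (-1)·v(0) = − 2·v(3) + v(0). Take V = H^1(0, 3); boundary term becomes part of RHS.
Weak formulation: find u (satisfying any essential BC) such that ∫_0^3 u'(x) v'(x) dx = ∫_0^3 f v dx − 2·v(3) + v(0) for all v ∈ V (Neumann data are natural BCs: they enter the RHS as boundary terms).
Substituting f(x) = 10/3 - 2*x, the right-hand side is ∫_0^3 (10/3 - 2*x) v dx − 2·v(3) + v(0).
Compatibility check (pure Neumann): taking v ≡ 1 ∈ V gives 0 = ∫_0^3 f dx + (-2) − (-1), i.e. ∫_0^3 f dx must equal u'(0) − u'(3) = 1. Indeed ∫_0^3 (10/3 - 2*x) dx = 1, so the data are compatible. The solution is then unique only up to an additive constant (fix it e.g. by requiring ∫_0^3 u dx = 0).


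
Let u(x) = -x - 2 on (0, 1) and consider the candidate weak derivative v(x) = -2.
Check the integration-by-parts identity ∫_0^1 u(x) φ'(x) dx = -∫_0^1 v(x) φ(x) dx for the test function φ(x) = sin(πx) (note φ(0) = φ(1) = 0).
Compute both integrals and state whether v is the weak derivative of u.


LHS = 2/π, RHS = 4/π. No, v is not the weak derivative of u.

u(x) = -x - 2, classical derivative u'(x) = -1.
φ(x) = sin(πx), so φ'(x) = π*cos(π*x).
Note φ(0) = φ(1) = 0, so the boundary term u·φ vanishes.
LHS = ∫_0^1 u(x) φ'(x) dx = ∫_0^1 (-π*x*cos(π*x) - 2*π*cos(π*x)) dx. Term by term:
  ∫_0^1 -2*π*cos(π*x) dx = 0;  ∫_0^1 -π*x*cos(π*x) dx = 2/π.
Sum: 0 + 2/π = 2/π.
So LHS = 2/π.
∫_0^1 v(x) φ(x) dx = ∫_0^1 (-2*sin(π*x)) dx. Term by term:
  ∫_0^1 -2*sin(π*x) dx = -4/π.
So RHS = -∫_0^1 v(x) φ(x) dx = 4/π.
LHS − RHS = -2/π ≠ 0, so the identity fails.
(For a valid weak derivative the identity must hold for EVERY test function, in particular this one. The failure shows v is NOT the weak derivative of u.)
Correct weak derivative would be u'(x) = -1.


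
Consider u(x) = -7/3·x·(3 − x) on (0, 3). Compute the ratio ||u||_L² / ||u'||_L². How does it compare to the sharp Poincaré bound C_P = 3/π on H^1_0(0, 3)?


||u||_L² / ||u'||_L² = 3*sqrt(10)/10 < C_P = 3/π.

u(x) = -7/3·x·(3 − x), so u'(x) = 14*x/3 - 7.
u(x) = -7/3·x·(3 − x) vanishes at x = 0 and x = 3, so u ∈ H^1_0(0, 3). Differentiate via the product rule and integrate the resulting polynomials term by term.
  ∫_0^3 u² dx = ∫_0^3 (49*x^4/9 - 98*x^3/3 + 49*x^2) dx. Term by term:
    ∫_0^3 49*x^4/9 dx = 1323/5;  ∫_0^3 -98*x^3/3 dx = -1323/2;  ∫_0^3 49*x^2 dx = 441.
  Sum: 1323/5 − 1323/2 + 441 = 441/10.
  ∫_0^3 (u')² dx = ∫_0^3 (196*x^2/9 - 196*x/3 + 49) dx. Term by term:
    ∫_0^3 196*x^2/9 dx = 196;  ∫_0^3 -196*x/3 dx = -294;  ∫_0^3 49 dx = 147.
  Sum: 196 − 294 + 147 = 49.
∫_0^3 u² dx = 441/10, so ||u||_L² = 21*sqrt(10)/10.
∫_0^3 (u')² dx = 49, so ||u'||_L² = 7.
Ratio ||u||_L² / ||u'||_L² = 3*sqrt(10)/10.
Sharp Poincaré constant on H^1_0(0, 3) is C_P = L/π = 3/π, achieved by sin(π/3·x).
A polynomial bump cannot attain the sharp Poincaré constant (only the first sine eigenfunction does), so the ratio is strictly less than C_P, consistent with ||u||_L² ≤ C_P ||u'||_L².


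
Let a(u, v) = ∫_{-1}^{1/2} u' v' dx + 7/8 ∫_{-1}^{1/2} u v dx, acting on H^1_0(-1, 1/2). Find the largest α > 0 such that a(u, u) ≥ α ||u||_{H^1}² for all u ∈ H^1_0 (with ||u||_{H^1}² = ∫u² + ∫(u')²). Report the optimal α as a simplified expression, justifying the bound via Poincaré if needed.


α = (63 + 32*π^2)/(8*(9 + 4*π^2))

Coercivity of a(·,·) on H^1_0(-1, 1/2) means a(u, u) ≥ α ||u||_{H^1}² for every u ∈ H^1_0.
The interval has length L = 3/2, and Poincaré/coercivity depend only on L. Here a(u, u) = ∫(u')² + (7/8)·∫u².
Here 0 < c = 7/8 < 1. The condition a(u,u) ≥ α||u||_{H^1}² reads (1−α)∫(u')² ≥ (α−c)∫u². Any admissible α is ≤ 1 (rapidly oscillating u have ∫u²/∫(u')² → 0), and α = 1 would force 0 ≥ (1−c)∫u², impossible since c < 1; so 1−α > 0. By the sharp Poincaré inequality on H^1_0 of an interval of length L, ∫(u')² ≥ (π/L)²∫u² with equality for the first sine mode sin(π(x−x₀)/L) (x₀ the left endpoint), so the inequality holds for all u iff (1−α)(π/L)² ≥ α − c, i.e. α ≤ ((π/L)² + c)/((π/L)² + 1) = (1 + c(L/π)²)/(1 + (L/π)²). With (π/L)² = 4*π^2/9 and c = 7/8, the largest admissible constant is α = ((π/L)² + c)/((π/L)² + 1).
Simplifying, α = (63 + 32*π^2)/(8*(9 + 4*π^2)).


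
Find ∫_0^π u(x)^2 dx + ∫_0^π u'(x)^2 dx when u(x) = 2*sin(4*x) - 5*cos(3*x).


||u||_{H^1(0,π)}^2 = -1600/7 + 159*π

u'(x) = 15*sin(3*x) + 8*cos(4*x).
Expand u² and (u')² and integrate term by term on (0, π), using: for integers n ≥ 1, ∫_0^π sin²(nx) dx = ∫_0^π cos²(nx) dx = π/2; for n ≠ n', ∫_0^π sin(nx)sin(n'x) dx = ∫_0^π cos(nx)cos(n'x) dx = 0; and by product-to-sum, ∫_0^π sin(nx)cos(n'x) dx = ½∫_0^π [sin((n+n')x) + sin((n−n')x)] dx, which is 0 when n+n' is even and 2n/(n²−n'²) when n+n' is odd (it need not vanish on (0, π)).
  u² squared terms: (-5)²·∫cos(3x)² dx = 25·π/2 = 25*π/2;  (2)²·∫sin(4x)² dx = 4·π/2 = 2*π.
  u² cross terms: 2·(-5)·(2)·∫cos(3x)·sin(4x) dx = -20·(8/7) = -160/7.
  So ∫_0^π u² dx = 25*π/2 + 2*π − 160/7 = -160/7 + 29*π/2.
  (u')² squared terms: (8)²·∫cos(4x)² dx = 64·π/2 = 32*π;  (15)²·∫sin(3x)² dx = 225·π/2 = 225*π/2.
  (u')² cross terms: 2·(8)·(15)·∫cos(4x)·sin(3x) dx = 240·(-6/7) = -1440/7.
  So ∫_0^π (u')² dx = 32*π + 225*π/2 − 1440/7 = -1440/7 + 289*π/2.
||u||_{H^1}^2 = (-160/7 + 29*π/2) + (-1440/7 + 289*π/2) = -1600/7 + 159*π.


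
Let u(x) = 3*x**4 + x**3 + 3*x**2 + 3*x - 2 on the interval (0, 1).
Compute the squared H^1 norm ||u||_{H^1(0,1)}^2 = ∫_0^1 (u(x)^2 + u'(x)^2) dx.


||u||_{H^1}^2 = 20263/140

The H^1 norm (squared) on an interval (0, L) is
  ||u||_{H^1}^2 = ∫_0^L u(x)^2 dx + ∫_0^L u'(x)^2 dx.
Compute u'(x) = 12*x**3 + 3*x**2 + 6*x + 3.
Then u(x)^2 = 9*x**8 + 6*x**7 + 19*x**6 + 24*x**5 + 3*x**4 + 14*x**3 - 3*x**2 - 12*x + 4 and u'(x)^2 = 144*x**6 + 72*x**5 + 153*x**4 + 108*x**3 + 54*x**2 + 36*x + 9.
Integrate each monomial from 0 to 1 using ∫_0^1 c·x^n dx = c·1^(n+1)/(n+1):
  ∫_0^1 u(x)^2 dx = ∫_0^1 (9*x^8 + 6*x^7 + 19*x^6 + 24*x^5 + 3*x^4 + 14*x^3 - 3*x^2 - 12*x + 4) dx. Term by term:
    ∫_0^1 9*x^8 dx = 1;  ∫_0^1 6*x^7 dx = 3/4;  ∫_0^1 19*x^6 dx = 19/7;
    ∫_0^1 24*x^5 dx = 4;  ∫_0^1 3*x^4 dx = 3/5;  ∫_0^1 14*x^3 dx = 7/2;
    ∫_0^1 -3*x^2 dx = -1;  ∫_0^1 -12*x dx = -6;  ∫_0^1 4 dx = 4.
  Sum: 1 + 3/4 + 19/7 + 4 + 3/5 + 7/2 − 1 − 6 + 4 = 1339/140.
  ∫_0^1 u'(x)^2 dx = ∫_0^1 (144*x^6 + 72*x^5 + 153*x^4 + 108*x^3 + 54*x^2 + 36*x + 9) dx. Term by term:
    ∫_0^1 144*x^6 dx = 144/7;  ∫_0^1 72*x^5 dx = 12;  ∫_0^1 153*x^4 dx = 153/5;
    ∫_0^1 108*x^3 dx = 27;  ∫_0^1 54*x^2 dx = 18;  ∫_0^1 36*x dx = 18;
    ∫_0^1 9 dx = 9.
  Sum: 144/7 + 12 + 153/5 + 27 + 18 + 18 + 9 = 4731/35.
Adding: ||u||_{H^1}^2 = 1339/140 + 4731/35 = 20263/140.


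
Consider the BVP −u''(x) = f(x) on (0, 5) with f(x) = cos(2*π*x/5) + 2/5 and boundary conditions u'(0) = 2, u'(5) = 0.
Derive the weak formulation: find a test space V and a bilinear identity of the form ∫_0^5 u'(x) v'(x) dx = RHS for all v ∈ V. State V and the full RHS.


V = H^1(0, 5) (v unrestricted at boundary; u is determined up to an additive constant); weak form: ∫_0^5 u'v' dx = ∫_0^5 (cos(2*π*x/5) + 2/5) v dx − 2·v(0) for all v ∈ V.

Multiply both sides by a test function v and integrate from 0 to 5:
  ∫_0^5 −u''(x) v(x) dx = ∫_0^5 f(x) v(x) dx.
Integrate the LHS by parts once:
  ∫_0^5 −u'' v dx = −[u'(x) v(x)]_0^5 + ∫_0^5 u'(x) v'(x) dx.
Thus ∫_0^5 u'(x) v'(x) dx = ∫_0^5 f(x) v(x) dx + [u'(x) v(x)]_0^5.
Choose V so that boundary terms are either known or forced to vanish.
u has inhomogeneous Neumann u'(0) = 2, u'(5) = 0. [u' v]_0^5 = (0)·v(5) − (2)·v(0) = − 2·v(0). Take V = H^1(0, 5); boundary term becomes part of RHS.
Weak formulation: find u (satisfying any essential BC) such that ∫_0^5 u'(x) v'(x) dx = ∫_0^5 f v dx − 2·v(0) for all v ∈ V (Neumann data are natural BCs: they enter the RHS as boundary terms).
Substituting f(x) = cos(2*π*x/5) + 2/5, the right-hand side is ∫_0^5 (cos(2*π*x/5) + 2/5) v dx − 2·v(0).
Compatibility check (pure Neumann): taking v ≡ 1 ∈ V gives 0 = ∫_0^5 f dx + (0) − (2), i.e. ∫_0^5 f dx must equal u'(0) − u'(5) = 2. Indeed ∫_0^5 (cos(2*π*x/5) + 2/5) dx = 2, so the data are compatible. The solution is then unique only up to an additive constant (fix it e.g. by requiring ∫_0^5 u dx = 0).


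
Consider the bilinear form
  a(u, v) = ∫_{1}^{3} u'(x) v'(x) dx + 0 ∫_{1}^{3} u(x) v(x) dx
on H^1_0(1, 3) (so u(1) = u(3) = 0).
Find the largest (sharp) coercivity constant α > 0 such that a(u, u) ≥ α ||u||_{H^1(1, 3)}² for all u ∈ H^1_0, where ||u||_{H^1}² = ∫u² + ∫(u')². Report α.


α = π^2/(4 + π^2)

Coercivity of a(·,·) on H^1_0(1, 3) means a(u, u) ≥ α ||u||_{H^1}² for every u ∈ H^1_0.
The interval has length L = 2, and Poincaré/coercivity depend only on L. Here a(u, u) = ∫(u')² + (0)·∫u².
Here c = 0, so a(u,u) = ∫(u')² alone. The condition a(u,u) ≥ α||u||_{H^1}² reads (1−α)∫(u')² ≥ (α−c)∫u². Any admissible α is ≤ 1 (rapidly oscillating u have ∫u²/∫(u')² → 0), and α = 1 would force 0 ≥ (1−c)∫u², impossible since c < 1; so 1−α > 0. By the sharp Poincaré inequality on H^1_0 of an interval of length L, ∫(u')² ≥ (π/L)²∫u² with equality for the first sine mode sin(π(x−x₀)/L) (x₀ the left endpoint), so the inequality holds for all u iff (1−α)(π/L)² ≥ α − c, i.e. α ≤ ((π/L)² + c)/((π/L)² + 1) = (1 + c(L/π)²)/(1 + (L/π)²). (Direct route, valid since c ≤ 0: Poincaré gives c∫u² ≥ c(L/π)²∫(u')², so a(u,u) ≥ (1 + c(L/π)²)∫(u')², while ||u||_{H^1}² ≤ (1 + (L/π)²)∫(u')²; dividing yields the same α.) With (π/L)² = π^2/4 and c = 0, the largest admissible constant is α = ((π/L)² + c)/((π/L)² + 1).
Simplifying, α = π^2/(4 + π^2).


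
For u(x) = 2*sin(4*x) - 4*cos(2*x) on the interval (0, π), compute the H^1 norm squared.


||u||_{H^1(0,π)}^2 = 74*π

u'(x) = 8*sin(2*x) + 8*cos(4*x).
Expand u² and (u')² and integrate term by term on (0, π), using: for integers n ≥ 1, ∫_0^π sin²(nx) dx = ∫_0^π cos²(nx) dx = π/2; for n ≠ n', ∫_0^π sin(nx)sin(n'x) dx = ∫_0^π cos(nx)cos(n'x) dx = 0; and by product-to-sum, ∫_0^π sin(nx)cos(n'x) dx = ½∫_0^π [sin((n+n')x) + sin((n−n')x)] dx, which is 0 when n+n' is even and 2n/(n²−n'²) when n+n' is odd (it need not vanish on (0, π)).
  u² squared terms: (-4)²·∫cos(2x)² dx = 16·π/2 = 8*π;  (2)²·∫sin(4x)² dx = 4·π/2 = 2*π.
  u² cross terms: 2·(-4)·(2)·∫cos(2x)·sin(4x) dx = -16·(0) = 0.
  So ∫_0^π u² dx = 8*π + 2*π + 0 = 10*π.
  (u')² squared terms: (8)²·∫cos(4x)² dx = 64·π/2 = 32*π;  (8)²·∫sin(2x)² dx = 64·π/2 = 32*π.
  (u')² cross terms: 2·(8)·(8)·∫cos(4x)·sin(2x) dx = 128·(0) = 0.
  So ∫_0^π (u')² dx = 32*π + 32*π + 0 = 64*π.
||u||_{H^1}^2 = (10*π) + (64*π) = 74*π.


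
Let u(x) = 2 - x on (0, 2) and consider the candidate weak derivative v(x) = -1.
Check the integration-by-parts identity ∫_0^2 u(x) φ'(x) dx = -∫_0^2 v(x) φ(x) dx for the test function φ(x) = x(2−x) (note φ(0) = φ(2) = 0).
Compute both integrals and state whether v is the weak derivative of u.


LHS = 4/3, RHS = 4/3. Yes, v = u' weakly.

u(x) = 2 - x, classical derivative u'(x) = -1.
φ(x) = x(2−x), so φ'(x) = 2 - 2*x.
Note φ(0) = φ(2) = 0, so the boundary term u·φ vanishes.
LHS = ∫_0^2 u(x) φ'(x) dx = ∫_0^2 (2*x^2 - 6*x + 4) dx. Term by term:
  ∫_0^2 2*x^2 dx = 16/3;  ∫_0^2 -6*x dx = -12;  ∫_0^2 4 dx = 8.
Sum: 16/3 − 12 + 8 = 4/3.
So LHS = 4/3.
∫_0^2 v(x) φ(x) dx = ∫_0^2 (x^2 - 2*x) dx. Term by term:
  ∫_0^2 x^2 dx = 8/3;  ∫_0^2 -2*x dx = -4.
Sum: 8/3 − 4 = -4/3.
So RHS = -∫_0^2 v(x) φ(x) dx = 4/3.
LHS = RHS, so the identity holds for this test φ.
Moreover u is smooth here and v(x) = u'(x) = -1 pointwise, so the identity holds for every test function. Hence v is the weak derivative of u.


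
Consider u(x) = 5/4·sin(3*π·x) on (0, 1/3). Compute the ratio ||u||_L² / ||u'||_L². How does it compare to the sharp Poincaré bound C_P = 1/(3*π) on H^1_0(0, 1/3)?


||u||_L² / ||u'||_L² = 1/(3*π) = C_P.

u(x) = 5/4·sin(3*π·x), so u'(x) = 15*π*cos(3*π*x)/4.
Writing u(x) = A·sin(kπx/L) with A = 5/4 and k = 1, use ∫_0^L sin²(kπx/L) dx = L/2 and ∫_0^L cos²(kπx/L) dx = L/2.
u² = 25/16·sin²(3*π·x) and (u')² = 225*π^2/16·cos²(3*π·x), and each of sin², cos² integrates to L/2 = 1/6 over (0, 1/3).
∫_0^1/3 u² dx = 25/96, so ||u||_L² = 5*sqrt(6)/24.
∫_0^1/3 (u')² dx = 75*π^2/32, so ||u'||_L² = 5*sqrt(6)*π/8.
Ratio ||u||_L² / ||u'||_L² = 1/(3*π).
Sharp Poincaré constant on H^1_0(0, 1/3) is C_P = L/π = 1/(3*π), achieved by sin(3*π·x).
This is the k = 1 eigenfunction (up to amplitude), so the ratio equals the sharp Poincaré constant exactly.


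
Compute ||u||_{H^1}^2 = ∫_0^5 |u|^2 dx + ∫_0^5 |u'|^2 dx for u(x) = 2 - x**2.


||u||_{H^1}^2 = 645

The H^1 norm (squared) on an interval (0, L) is
  ||u||_{H^1}^2 = ∫_0^L u(x)^2 dx + ∫_0^L u'(x)^2 dx.
Compute u'(x) = -2*x.
Then u(x)^2 = x**4 - 4*x**2 + 4 and u'(x)^2 = 4*x**2.
Integrate each monomial from 0 to 5 using ∫_0^5 c·x^n dx = c·5^(n+1)/(n+1):
  ∫_0^5 u(x)^2 dx = ∫_0^5 (x^4 - 4*x^2 + 4) dx. Term by term:
    ∫_0^5 x^4 dx = 625;  ∫_0^5 -4*x^2 dx = -500/3;  ∫_0^5 4 dx = 20.
  Sum: 625 − 500/3 + 20 = 1435/3.
  ∫_0^5 u'(x)^2 dx = ∫_0^5 (4*x^2) dx. Term by term:
    ∫_0^5 4*x^2 dx = 500/3.
Adding: ||u||_{H^1}^2 = 1435/3 + 500/3 = 645.


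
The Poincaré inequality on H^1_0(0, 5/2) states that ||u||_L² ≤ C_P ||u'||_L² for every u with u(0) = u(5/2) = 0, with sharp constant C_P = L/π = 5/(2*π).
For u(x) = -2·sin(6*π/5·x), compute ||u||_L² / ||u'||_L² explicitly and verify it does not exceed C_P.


||u||_L² / ||u'||_L² = 5/(6*π) < C_P = 5/(2*π).

u(x) = -2·sin(6*π/5·x), so u'(x) = -12*π*cos(6*π*x/5)/5.
Writing u(x) = A·sin(kπx/L) with A = -2 and k = 3, use ∫_0^L sin²(kπx/L) dx = L/2 and ∫_0^L cos²(kπx/L) dx = L/2.
u² = 4·sin²(6*π/5·x) and (u')² = 144*π^2/25·cos²(6*π/5·x), and each of sin², cos² integrates to L/2 = 5/4 over (0, 5/2).
∫_0^5/2 u² dx = 5, so ||u||_L² = sqrt(5).
∫_0^5/2 (u')² dx = 36*π^2/5, so ||u'||_L² = 6*sqrt(5)*π/5.
Ratio ||u||_L² / ||u'||_L² = 5/(6*π).
Sharp Poincaré constant on H^1_0(0, 5/2) is C_P = L/π = 5/(2*π), achieved by sin(2*π/5·x).
This is the k = 3 harmonic; the ratio L/(kπ) is strictly less than C_P = L/π, consistent with the sharp inequality ||u||_L² ≤ C_P ||u'||_L².


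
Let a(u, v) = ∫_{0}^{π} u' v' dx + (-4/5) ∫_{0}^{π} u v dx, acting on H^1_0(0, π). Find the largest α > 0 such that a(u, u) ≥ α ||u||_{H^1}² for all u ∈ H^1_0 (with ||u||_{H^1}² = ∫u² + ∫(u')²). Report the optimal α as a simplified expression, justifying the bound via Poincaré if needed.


α = 1/10

Coercivity of a(·,·) on H^1_0(0, π) means a(u, u) ≥ α ||u||_{H^1}² for every u ∈ H^1_0.
The interval has length L = π, and Poincaré/coercivity depend only on L. Here a(u, u) = ∫(u')² + (-4/5)·∫u².
Here c = -4/5 < 0 with |c| < (π/L)² = 1, so coercivity still holds. The condition a(u,u) ≥ α||u||_{H^1}² reads (1−α)∫(u')² ≥ (α−c)∫u². Any admissible α is ≤ 1 (rapidly oscillating u have ∫u²/∫(u')² → 0), and α = 1 would force 0 ≥ (1−c)∫u², impossible since c < 1; so 1−α > 0. By the sharp Poincaré inequality on H^1_0 of an interval of length L, ∫(u')² ≥ (π/L)²∫u² with equality for the first sine mode sin(π(x−x₀)/L) (x₀ the left endpoint), so the inequality holds for all u iff (1−α)(π/L)² ≥ α − c, i.e. α ≤ ((π/L)² + c)/((π/L)² + 1) = (1 + c(L/π)²)/(1 + (L/π)²). (Direct route, valid since c ≤ 0: Poincaré gives c∫u² ≥ c(L/π)²∫(u')², so a(u,u) ≥ (1 + c(L/π)²)∫(u')², while ||u||_{H^1}² ≤ (1 + (L/π)²)∫(u')²; dividing yields the same α.) With (π/L)² = 1 and c = -4/5, the largest admissible constant is α = ((π/L)² + c)/((π/L)² + 1).
Simplifying, α = 1/10.


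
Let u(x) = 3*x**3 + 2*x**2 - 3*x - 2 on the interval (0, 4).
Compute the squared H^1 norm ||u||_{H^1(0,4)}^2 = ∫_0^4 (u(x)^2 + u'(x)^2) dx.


||u||_{H^1}^2 = 4747828/105

The H^1 norm (squared) on an interval (0, L) is
  ||u||_{H^1}^2 = ∫_0^L u(x)^2 dx + ∫_0^L u'(x)^2 dx.
Compute u'(x) = 9*x**2 + 4*x - 3.
Then u(x)^2 = 9*x**6 + 12*x**5 - 14*x**4 - 24*x**3 + x**2 + 12*x + 4 and u'(x)^2 = 81*x**4 + 72*x**3 - 38*x**2 - 24*x + 9.
Integrate each monomial from 0 to 4 using ∫_0^4 c·x^n dx = c·4^(n+1)/(n+1):
  ∫_0^4 u(x)^2 dx = ∫_0^4 (9*x^6 + 12*x^5 - 14*x^4 - 24*x^3 + x^2 + 12*x + 4) dx. Term by term:
    ∫_0^4 9*x^6 dx = 147456/7;  ∫_0^4 12*x^5 dx = 8192;  ∫_0^4 -14*x^4 dx = -14336/5;
    ∫_0^4 -24*x^3 dx = -1536;  ∫_0^4 x^2 dx = 64/3;  ∫_0^4 12*x dx = 96;
    ∫_0^4 4 dx = 16.
  Sum: 147456/7 + 8192 − 14336/5 − 1536 + 64/3 + 96 + 16 = 2623664/105.
  ∫_0^4 u'(x)^2 dx = ∫_0^4 (81*x^4 + 72*x^3 - 38*x^2 - 24*x + 9) dx. Term by term:
    ∫_0^4 81*x^4 dx = 82944/5;  ∫_0^4 72*x^3 dx = 4608;  ∫_0^4 -38*x^2 dx = -2432/3;
    ∫_0^4 -24*x dx = -192;  ∫_0^4 9 dx = 36.
  Sum: 82944/5 + 4608 − 2432/3 − 192 + 36 = 303452/15.
Adding: ||u||_{H^1}^2 = 2623664/105 + 303452/15 = 4747828/105.


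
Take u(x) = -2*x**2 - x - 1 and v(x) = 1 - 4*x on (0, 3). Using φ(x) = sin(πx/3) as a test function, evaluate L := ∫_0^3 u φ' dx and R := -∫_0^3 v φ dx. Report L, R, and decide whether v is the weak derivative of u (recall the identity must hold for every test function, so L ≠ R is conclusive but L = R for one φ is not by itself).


LHS = 42/π, RHS = 30/π. No, v is not the weak derivative of u.

u(x) = -2*x**2 - x - 1, classical derivative u'(x) = -4*x - 1.
φ(x) = sin(πx/3), so φ'(x) = π*cos(π*x/3)/3.
Note φ(0) = φ(3) = 0, so the boundary term u·φ vanishes.
LHS = ∫_0^3 u(x) φ'(x) dx = ∫_0^3 (-2*π*x^2*cos(π*x/3)/3 - π*x*cos(π*x/3)/3 - π*cos(π*x/3)/3) dx. Term by term:
  ∫_0^3 -π*cos(π*x/3)/3 dx = 0;  ∫_0^3 -2*π*x^2*cos(π*x/3)/3 dx = 36/π;  ∫_0^3 -π*x*cos(π*x/3)/3 dx = 6/π.
Sum: 0 + 36/π + 6/π = 42/π.
So LHS = 42/π.
∫_0^3 v(x) φ(x) dx = ∫_0^3 (-4*x*sin(π*x/3) + sin(π*x/3)) dx. Term by term:
  ∫_0^3 -4*x*sin(π*x/3) dx = -36/π;  ∫_0^3 sin(π*x/3) dx = 6/π.
Sum: -36/π + 6/π = -30/π.
So RHS = -∫_0^3 v(x) φ(x) dx = 30/π.
LHS − RHS = 12/π ≠ 0, so the identity fails.
(For a valid weak derivative the identity must hold for EVERY test function, in particular this one. The failure shows v is NOT the weak derivative of u.)
Correct weak derivative would be u'(x) = -4*x - 1.


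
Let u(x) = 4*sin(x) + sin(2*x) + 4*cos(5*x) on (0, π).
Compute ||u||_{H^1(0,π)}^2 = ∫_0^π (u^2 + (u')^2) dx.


||u||_{H^1(0,π)}^2 = -832/21 + 453*π/2

u'(x) = -20*sin(5*x) + 4*cos(x) + 2*cos(2*x).
Expand u² and (u')² and integrate term by term on (0, π), using: for integers n ≥ 1, ∫_0^π sin²(nx) dx = ∫_0^π cos²(nx) dx = π/2; for n ≠ n', ∫_0^π sin(nx)sin(n'x) dx = ∫_0^π cos(nx)cos(n'x) dx = 0; and by product-to-sum, ∫_0^π sin(nx)cos(n'x) dx = ½∫_0^π [sin((n+n')x) + sin((n−n')x)] dx, which is 0 when n+n' is even and 2n/(n²−n'²) when n+n' is odd (it need not vanish on (0, π)).
  u² squared terms: (4)²·∫cos(5x)² dx = 16·π/2 = 8*π;  (4)²·∫sin(x)² dx = 16·π/2 = 8*π;  (1)²·∫sin(2x)² dx = 1·π/2 = π/2.
  u² cross terms: 2·(4)·(4)·∫cos(5x)·sin(x) dx = 32·(0) = 0;  2·(4)·(1)·∫cos(5x)·sin(2x) dx = 8·(-4/21) = -32/21;  2·(4)·(1)·∫sin(x)·sin(2x) dx = 8·(0) = 0.
  So ∫_0^π u² dx = 8*π + 8*π + π/2 + 0 − 32/21 + 0 = -32/21 + 33*π/2.
  (u')² squared terms: (-20)²·∫sin(5x)² dx = 400·π/2 = 200*π;  (2)²·∫cos(2x)² dx = 4·π/2 = 2*π;  (4)²·∫cos(x)² dx = 16·π/2 = 8*π.
  (u')² cross terms: 2·(-20)·(2)·∫sin(5x)·cos(2x) dx = -80·(10/21) = -800/21;  2·(-20)·(4)·∫sin(5x)·cos(x) dx = -160·(0) = 0;  2·(2)·(4)·∫cos(2x)·cos(x) dx = 16·(0) = 0.
  So ∫_0^π (u')² dx = 200*π + 2*π + 8*π − 800/21 + 0 + 0 = -800/21 + 210*π.
||u||_{H^1}^2 = (-32/21 + 33*π/2) + (-800/21 + 210*π) = -832/21 + 453*π/2.
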